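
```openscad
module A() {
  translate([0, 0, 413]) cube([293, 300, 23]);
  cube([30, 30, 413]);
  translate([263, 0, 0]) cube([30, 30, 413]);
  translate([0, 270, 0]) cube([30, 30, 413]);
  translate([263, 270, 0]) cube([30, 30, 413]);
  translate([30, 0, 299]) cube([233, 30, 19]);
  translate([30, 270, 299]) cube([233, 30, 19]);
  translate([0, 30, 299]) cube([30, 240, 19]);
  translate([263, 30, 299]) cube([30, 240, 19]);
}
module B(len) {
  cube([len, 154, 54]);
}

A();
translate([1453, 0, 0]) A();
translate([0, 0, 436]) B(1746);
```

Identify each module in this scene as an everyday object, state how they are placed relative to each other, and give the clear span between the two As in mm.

Second stool starts at x = 1453; first ends at x = 293; clear span = 1453 − 293 = 1160 mm.

A is a stool. B is a beam. A beam spans the tops of two stools. The clear span between the two stools is 1160 mm.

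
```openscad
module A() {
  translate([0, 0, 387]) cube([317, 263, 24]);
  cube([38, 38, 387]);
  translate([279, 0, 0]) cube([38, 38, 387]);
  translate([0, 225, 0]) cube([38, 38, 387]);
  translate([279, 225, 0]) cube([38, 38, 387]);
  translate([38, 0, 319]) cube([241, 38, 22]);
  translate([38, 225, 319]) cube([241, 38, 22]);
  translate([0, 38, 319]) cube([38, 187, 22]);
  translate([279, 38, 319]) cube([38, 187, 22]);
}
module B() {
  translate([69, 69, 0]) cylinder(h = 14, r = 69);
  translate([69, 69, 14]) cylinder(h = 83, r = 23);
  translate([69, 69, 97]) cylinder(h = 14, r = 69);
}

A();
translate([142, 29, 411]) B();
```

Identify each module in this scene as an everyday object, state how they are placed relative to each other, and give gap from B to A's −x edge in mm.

A is a stool. B is a spool. The spool is on top of the stool. The gap from the spool to the stool's −x edge is 142 mm.

The spool's min-x is at 142; the stool's min-x is 0; gap = 142 mm.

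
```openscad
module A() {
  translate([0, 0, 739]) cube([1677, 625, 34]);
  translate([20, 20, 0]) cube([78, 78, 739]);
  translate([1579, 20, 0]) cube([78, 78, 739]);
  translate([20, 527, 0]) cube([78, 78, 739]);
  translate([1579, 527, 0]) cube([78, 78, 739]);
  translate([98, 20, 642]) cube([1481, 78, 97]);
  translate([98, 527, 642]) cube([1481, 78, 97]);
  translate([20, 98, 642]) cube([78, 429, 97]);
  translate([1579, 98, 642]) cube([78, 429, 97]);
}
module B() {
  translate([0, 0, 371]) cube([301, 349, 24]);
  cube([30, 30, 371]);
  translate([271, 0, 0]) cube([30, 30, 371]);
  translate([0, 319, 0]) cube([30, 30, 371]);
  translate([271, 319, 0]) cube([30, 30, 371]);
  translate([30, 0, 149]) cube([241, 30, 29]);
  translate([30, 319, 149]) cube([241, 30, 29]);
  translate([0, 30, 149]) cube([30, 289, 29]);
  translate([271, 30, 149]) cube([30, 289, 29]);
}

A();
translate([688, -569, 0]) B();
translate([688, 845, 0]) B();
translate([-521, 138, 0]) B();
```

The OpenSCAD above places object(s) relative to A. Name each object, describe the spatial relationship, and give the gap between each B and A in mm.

Each stool's nearest face is 220 mm from the table's bounding box.

A is a table. B is a stool. Three stools sit around the table at the −y, +y, −x sides. The gap between each stool and the table is 220 mm.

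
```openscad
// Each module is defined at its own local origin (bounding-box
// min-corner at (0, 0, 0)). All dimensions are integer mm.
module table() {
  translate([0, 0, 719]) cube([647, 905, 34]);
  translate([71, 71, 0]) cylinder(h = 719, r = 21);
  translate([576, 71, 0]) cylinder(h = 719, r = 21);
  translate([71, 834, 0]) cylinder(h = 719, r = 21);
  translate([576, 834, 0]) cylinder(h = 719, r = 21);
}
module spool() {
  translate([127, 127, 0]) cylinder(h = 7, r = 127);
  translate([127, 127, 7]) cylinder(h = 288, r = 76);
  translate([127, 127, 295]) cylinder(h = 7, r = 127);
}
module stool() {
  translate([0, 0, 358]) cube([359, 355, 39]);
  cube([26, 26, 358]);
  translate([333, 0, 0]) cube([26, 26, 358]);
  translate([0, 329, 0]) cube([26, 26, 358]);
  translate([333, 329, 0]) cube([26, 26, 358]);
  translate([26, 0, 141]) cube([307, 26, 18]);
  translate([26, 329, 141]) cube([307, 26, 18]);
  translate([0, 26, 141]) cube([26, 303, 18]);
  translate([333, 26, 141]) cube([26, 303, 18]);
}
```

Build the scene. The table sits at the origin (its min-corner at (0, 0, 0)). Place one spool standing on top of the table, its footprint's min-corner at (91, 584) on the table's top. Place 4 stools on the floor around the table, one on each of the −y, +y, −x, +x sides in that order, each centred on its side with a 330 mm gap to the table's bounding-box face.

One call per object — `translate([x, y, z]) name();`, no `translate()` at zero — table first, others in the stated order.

table();
translate([91, 584, 753]) spool();
translate([144, -685, 0]) stool();
translate([144, 1235, 0]) stool();
translate([-689, 275, 0]) stool();
translate([977, 275, 0]) stool();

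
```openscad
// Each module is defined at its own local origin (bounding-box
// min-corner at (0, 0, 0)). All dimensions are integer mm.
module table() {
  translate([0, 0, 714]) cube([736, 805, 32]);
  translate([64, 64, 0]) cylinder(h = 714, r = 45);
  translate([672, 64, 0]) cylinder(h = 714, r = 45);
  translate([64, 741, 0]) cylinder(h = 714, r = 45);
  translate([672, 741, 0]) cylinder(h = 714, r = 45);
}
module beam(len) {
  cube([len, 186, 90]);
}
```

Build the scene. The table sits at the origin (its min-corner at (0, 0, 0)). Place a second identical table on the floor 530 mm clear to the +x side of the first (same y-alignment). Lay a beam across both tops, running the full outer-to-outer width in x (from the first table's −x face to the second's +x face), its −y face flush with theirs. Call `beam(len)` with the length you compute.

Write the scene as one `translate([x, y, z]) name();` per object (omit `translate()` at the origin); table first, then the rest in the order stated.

table();
translate([1266, 0, 0]) table();
translate([0, 0, 746]) beam(2002);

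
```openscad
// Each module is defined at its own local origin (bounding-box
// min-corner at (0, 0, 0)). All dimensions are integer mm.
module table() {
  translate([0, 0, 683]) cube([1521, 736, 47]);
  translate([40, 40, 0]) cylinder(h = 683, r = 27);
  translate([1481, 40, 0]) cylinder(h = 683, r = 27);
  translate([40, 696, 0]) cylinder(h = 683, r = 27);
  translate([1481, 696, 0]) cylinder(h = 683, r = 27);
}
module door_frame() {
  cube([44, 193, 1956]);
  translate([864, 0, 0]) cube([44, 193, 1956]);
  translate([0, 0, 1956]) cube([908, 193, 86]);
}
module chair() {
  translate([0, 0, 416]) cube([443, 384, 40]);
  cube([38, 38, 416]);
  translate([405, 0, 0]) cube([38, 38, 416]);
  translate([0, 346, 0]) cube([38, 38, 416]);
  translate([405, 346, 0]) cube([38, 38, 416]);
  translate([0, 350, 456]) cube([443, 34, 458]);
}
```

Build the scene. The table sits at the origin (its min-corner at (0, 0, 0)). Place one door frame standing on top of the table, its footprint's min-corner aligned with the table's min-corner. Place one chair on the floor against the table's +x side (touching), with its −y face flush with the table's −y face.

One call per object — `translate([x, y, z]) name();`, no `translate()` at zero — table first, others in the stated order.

table();
translate([0, 0, 730]) door_frame();
translate([1521, 0, 0]) chair();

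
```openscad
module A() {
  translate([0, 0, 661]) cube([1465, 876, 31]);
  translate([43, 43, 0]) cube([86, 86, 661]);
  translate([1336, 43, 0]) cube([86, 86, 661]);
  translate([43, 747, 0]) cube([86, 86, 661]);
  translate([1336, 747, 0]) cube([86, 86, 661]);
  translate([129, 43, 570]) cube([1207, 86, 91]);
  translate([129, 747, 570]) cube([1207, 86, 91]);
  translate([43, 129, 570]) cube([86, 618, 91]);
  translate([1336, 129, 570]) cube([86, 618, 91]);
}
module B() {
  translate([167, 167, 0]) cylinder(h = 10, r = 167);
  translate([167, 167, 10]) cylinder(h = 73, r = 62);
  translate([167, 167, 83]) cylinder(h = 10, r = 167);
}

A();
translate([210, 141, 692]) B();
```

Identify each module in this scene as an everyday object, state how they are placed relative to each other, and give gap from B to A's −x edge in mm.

The spool's min-x is at 210; the table's min-x is 0; gap = 210 mm.

A is a table. B is a spool. The spool is on top of the table. The gap from the spool to the table's −x edge is 210 mm.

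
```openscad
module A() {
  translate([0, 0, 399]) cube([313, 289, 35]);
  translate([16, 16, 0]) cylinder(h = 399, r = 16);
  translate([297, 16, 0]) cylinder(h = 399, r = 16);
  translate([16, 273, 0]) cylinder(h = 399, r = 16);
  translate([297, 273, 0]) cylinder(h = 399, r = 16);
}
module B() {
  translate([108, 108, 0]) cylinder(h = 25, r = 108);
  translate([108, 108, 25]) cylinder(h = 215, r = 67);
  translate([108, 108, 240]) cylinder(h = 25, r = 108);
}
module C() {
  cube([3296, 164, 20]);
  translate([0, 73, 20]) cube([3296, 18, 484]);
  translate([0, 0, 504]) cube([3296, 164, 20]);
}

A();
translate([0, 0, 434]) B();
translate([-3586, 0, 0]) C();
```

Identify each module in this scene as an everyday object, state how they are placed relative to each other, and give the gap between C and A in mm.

A is a stool. B is a spool. C is an I-beam. The spool is on top of the stool. The I-beam is on the floor beside the stool on its −x side. The gap between the I-beam and the stool is 290 mm.

The I-beam's nearest face is 290 mm from the stool's −x face.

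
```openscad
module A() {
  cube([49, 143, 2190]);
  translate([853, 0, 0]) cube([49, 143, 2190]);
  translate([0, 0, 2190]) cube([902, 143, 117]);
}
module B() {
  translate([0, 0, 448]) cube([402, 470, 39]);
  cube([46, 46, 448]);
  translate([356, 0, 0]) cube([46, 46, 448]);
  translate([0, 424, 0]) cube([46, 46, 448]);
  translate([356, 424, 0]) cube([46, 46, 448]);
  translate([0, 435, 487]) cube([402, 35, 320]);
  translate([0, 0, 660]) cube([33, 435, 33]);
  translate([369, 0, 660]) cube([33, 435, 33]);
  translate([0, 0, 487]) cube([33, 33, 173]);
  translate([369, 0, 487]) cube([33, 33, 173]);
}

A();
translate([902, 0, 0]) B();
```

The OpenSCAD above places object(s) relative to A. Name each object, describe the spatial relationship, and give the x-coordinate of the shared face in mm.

A is a door frame. B is a chair. The chair is against the door frame's +x side, with their −y faces flush. The x-coordinate of the shared face is 902 mm.

The door frame's +x face and the chair's −x face are both at x = 902 mm.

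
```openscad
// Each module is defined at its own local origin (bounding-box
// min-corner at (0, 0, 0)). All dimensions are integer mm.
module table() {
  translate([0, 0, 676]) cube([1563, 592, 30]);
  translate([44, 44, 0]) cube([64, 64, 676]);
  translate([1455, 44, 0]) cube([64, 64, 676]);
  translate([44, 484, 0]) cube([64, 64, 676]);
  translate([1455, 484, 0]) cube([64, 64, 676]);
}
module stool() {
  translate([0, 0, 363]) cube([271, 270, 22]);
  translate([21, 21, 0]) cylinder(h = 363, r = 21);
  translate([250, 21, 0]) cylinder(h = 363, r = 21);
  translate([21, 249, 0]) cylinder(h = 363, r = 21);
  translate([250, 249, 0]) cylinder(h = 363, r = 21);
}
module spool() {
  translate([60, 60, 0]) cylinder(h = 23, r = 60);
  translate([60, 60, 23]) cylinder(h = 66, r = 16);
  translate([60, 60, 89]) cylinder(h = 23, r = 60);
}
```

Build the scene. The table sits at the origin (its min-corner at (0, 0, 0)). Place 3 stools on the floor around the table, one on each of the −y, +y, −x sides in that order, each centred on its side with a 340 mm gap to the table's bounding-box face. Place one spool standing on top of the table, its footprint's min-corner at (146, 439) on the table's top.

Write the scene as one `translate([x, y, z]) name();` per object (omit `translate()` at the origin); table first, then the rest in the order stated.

table();
translate([646, -610, 0]) stool();
translate([646, 932, 0]) stool();
translate([-611, 161, 0]) stool();
translate([146, 439, 706]) spool();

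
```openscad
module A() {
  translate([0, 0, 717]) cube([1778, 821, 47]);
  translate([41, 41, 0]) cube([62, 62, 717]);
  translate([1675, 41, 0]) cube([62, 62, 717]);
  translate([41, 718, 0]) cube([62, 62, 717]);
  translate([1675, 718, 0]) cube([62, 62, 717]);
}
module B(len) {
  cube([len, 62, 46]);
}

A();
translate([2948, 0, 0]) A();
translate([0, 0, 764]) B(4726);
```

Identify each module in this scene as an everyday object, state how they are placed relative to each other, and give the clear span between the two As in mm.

Second table starts at x = 2948; first ends at x = 1778; clear span = 2948 − 1778 = 1170 mm.

A is a table. B is a beam. A beam spans the tops of two tables. The clear span between the two tables is 1170 mm.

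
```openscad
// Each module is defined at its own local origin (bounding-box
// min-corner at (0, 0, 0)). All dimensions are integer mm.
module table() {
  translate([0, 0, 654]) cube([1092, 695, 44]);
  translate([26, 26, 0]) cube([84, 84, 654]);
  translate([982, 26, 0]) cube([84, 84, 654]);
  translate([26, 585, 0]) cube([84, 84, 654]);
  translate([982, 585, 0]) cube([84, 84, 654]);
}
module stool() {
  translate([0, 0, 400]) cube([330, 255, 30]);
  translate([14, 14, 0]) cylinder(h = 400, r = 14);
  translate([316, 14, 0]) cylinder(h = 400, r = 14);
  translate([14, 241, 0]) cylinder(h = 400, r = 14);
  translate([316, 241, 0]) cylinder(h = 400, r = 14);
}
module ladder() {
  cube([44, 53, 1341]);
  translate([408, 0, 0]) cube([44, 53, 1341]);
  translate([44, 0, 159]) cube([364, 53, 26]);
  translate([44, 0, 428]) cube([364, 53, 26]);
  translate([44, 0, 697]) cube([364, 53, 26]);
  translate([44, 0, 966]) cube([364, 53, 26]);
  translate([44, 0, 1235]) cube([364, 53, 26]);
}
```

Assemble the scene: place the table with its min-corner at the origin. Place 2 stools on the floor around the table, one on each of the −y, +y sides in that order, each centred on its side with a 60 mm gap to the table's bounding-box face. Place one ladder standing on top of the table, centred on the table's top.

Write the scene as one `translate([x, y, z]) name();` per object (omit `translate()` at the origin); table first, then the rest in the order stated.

table();
translate([381, -315, 0]) stool();
translate([381, 755, 0]) stool();
translate([320, 321, 698]) ladder();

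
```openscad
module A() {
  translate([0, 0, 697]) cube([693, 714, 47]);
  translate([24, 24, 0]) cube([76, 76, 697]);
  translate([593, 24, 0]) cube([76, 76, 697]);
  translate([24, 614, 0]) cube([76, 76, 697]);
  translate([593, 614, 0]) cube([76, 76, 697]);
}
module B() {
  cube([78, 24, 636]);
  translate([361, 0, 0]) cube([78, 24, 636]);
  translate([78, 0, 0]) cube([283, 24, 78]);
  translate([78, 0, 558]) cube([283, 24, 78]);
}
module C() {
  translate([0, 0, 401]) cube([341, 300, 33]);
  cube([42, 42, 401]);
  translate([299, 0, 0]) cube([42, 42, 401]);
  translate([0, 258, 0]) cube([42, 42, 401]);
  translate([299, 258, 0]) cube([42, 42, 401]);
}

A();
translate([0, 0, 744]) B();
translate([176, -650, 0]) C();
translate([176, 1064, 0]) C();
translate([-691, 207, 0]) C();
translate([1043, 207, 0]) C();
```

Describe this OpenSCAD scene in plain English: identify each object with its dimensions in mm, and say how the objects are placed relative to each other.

A is a table with a 693×714 mm rectangular top, 47 mm thick, top surface at z = 744 mm, supported by four 76×76 mm square legs, each inset 24 mm from the nearest pair of top edges, running from the floor.

B is a picture frame with a 283×480 mm rectangular opening (x by z) and a uniform 78 mm border on every side. Frame depth is 24 mm along y. It is built from two vertical stiles running the full outside height and two horizontal rails spanning the gap between the stiles.

C is a four-legged stool. The seat is 341×300 mm, 33 mm thick, top at z = 434 mm. It stands on four square legs, each 42×42 mm in cross-section, from z = 0 to the seat underside, each flush with a corner of the seat.

The picture frame is on top of the table. Four stools sit around the table at the −y, +y, −x, +x sides.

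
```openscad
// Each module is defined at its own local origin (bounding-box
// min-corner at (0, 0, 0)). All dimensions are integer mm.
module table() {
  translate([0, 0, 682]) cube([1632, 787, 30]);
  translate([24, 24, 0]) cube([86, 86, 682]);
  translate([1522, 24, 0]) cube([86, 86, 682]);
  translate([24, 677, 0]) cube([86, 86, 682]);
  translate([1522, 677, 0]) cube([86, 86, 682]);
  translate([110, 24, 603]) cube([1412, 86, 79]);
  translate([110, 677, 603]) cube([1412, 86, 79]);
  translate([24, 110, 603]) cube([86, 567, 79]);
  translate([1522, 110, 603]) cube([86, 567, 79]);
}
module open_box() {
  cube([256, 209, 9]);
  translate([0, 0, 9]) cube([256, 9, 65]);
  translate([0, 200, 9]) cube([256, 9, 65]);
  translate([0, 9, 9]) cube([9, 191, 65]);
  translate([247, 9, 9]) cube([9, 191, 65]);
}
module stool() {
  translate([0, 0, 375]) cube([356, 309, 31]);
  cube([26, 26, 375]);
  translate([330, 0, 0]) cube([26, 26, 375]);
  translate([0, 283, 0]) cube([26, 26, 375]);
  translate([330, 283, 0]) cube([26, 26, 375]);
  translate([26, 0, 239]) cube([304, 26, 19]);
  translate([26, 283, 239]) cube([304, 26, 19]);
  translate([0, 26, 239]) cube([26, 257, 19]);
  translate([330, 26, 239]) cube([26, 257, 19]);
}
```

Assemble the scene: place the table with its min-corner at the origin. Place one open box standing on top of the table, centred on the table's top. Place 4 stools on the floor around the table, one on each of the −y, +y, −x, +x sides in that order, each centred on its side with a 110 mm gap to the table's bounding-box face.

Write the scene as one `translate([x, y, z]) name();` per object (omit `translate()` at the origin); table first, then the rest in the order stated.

table();
translate([688, 289, 712]) open_box();
translate([638, -419, 0]) stool();
translate([638, 897, 0]) stool();
translate([-466, 239, 0]) stool();
translate([1742, 239, 0]) stool();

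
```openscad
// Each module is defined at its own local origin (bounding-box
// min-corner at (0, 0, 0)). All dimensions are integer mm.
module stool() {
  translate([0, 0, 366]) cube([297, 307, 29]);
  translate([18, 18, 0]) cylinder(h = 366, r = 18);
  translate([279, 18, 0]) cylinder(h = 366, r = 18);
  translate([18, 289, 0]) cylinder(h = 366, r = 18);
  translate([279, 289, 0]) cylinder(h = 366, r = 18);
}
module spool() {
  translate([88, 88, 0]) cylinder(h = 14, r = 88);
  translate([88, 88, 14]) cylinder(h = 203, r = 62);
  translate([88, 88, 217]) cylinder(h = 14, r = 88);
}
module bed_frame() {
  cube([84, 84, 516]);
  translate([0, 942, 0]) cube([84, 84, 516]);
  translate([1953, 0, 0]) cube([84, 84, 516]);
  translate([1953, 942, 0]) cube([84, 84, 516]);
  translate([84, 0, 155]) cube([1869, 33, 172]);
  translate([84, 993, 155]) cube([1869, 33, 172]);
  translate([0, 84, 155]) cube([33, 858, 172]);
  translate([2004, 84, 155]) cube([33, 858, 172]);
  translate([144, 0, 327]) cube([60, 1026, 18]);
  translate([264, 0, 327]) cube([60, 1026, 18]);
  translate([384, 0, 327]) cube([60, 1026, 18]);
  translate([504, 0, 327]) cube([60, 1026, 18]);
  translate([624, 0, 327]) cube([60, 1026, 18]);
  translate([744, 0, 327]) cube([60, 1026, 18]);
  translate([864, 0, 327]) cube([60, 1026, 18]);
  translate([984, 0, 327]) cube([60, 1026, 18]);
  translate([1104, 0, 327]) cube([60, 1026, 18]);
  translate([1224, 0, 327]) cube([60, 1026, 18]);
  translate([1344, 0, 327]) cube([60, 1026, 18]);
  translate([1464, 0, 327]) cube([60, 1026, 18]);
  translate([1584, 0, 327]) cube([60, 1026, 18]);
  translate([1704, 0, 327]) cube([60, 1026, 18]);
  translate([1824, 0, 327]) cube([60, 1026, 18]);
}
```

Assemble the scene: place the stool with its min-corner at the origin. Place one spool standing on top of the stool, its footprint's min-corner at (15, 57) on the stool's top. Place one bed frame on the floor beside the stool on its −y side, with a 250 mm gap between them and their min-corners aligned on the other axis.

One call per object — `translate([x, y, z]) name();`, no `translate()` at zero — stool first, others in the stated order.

stool();
translate([15, 57, 395]) spool();
translate([0, -1276, 0]) bed_frame();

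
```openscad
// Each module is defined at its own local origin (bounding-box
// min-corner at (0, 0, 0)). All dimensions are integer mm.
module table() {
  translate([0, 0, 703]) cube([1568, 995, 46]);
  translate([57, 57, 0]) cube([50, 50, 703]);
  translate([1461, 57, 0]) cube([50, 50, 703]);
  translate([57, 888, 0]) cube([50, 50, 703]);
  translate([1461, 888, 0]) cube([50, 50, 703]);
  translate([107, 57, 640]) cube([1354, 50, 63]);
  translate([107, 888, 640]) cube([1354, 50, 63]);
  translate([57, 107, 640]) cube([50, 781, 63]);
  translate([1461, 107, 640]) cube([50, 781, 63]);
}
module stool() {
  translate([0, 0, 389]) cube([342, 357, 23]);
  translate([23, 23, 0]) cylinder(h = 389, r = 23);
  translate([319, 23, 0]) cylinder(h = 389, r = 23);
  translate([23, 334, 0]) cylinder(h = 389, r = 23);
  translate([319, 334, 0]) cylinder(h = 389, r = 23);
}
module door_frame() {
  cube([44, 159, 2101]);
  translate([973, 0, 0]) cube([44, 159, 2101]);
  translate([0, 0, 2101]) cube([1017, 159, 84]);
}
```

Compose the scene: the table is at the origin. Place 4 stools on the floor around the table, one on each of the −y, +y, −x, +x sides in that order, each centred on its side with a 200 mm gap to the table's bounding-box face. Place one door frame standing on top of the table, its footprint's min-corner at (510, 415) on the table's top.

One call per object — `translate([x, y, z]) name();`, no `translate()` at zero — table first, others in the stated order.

table();
translate([613, -557, 0]) stool();
translate([613, 1195, 0]) stool();
translate([-542, 319, 0]) stool();
translate([1768, 319, 0]) stool();
translate([510, 415, 749]) door_frame();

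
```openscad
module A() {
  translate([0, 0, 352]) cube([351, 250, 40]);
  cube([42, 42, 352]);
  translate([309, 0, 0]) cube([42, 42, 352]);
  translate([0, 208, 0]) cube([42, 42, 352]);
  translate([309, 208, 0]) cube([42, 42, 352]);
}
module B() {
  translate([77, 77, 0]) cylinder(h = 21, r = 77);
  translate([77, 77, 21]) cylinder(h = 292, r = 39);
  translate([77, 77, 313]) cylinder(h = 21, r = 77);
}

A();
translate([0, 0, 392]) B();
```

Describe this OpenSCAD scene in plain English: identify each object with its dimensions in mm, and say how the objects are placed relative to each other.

A is a simple wooden stool: a rectangular seat 351 mm (x) by 250 mm (y), 40 mm thick, top face at z = 392 mm, on four square legs, each 42×42 mm in cross-section. The legs rest on z = 0, each flush with a corner of the seat.

B is a spool: two coaxial disc flanges of radius 77 mm and thickness 21 mm, joined by a core cylinder of radius 39 mm and height 292 mm. The lower flange rests on z = 0 and the three cylinders share a vertical axis.

The spool is on top of the stool.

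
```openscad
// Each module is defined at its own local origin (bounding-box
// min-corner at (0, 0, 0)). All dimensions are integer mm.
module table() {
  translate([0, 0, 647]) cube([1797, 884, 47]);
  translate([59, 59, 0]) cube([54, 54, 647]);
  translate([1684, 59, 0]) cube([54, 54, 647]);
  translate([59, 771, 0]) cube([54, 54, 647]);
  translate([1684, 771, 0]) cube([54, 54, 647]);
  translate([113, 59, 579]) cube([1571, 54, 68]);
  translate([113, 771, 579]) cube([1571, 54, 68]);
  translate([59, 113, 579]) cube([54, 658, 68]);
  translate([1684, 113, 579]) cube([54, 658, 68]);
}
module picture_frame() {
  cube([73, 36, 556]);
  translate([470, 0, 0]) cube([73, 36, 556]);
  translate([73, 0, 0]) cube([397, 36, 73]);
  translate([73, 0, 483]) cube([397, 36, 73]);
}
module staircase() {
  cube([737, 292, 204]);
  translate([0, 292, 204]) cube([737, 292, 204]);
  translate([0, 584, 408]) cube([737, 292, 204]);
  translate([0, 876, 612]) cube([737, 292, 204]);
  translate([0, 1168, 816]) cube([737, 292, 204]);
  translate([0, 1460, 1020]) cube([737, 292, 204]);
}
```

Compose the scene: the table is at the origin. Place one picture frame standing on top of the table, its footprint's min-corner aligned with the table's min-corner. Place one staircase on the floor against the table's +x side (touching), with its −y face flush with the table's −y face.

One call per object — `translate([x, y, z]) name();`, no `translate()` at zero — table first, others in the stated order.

table();
translate([0, 0, 694]) picture_frame();
translate([1797, 0, 0]) staircase();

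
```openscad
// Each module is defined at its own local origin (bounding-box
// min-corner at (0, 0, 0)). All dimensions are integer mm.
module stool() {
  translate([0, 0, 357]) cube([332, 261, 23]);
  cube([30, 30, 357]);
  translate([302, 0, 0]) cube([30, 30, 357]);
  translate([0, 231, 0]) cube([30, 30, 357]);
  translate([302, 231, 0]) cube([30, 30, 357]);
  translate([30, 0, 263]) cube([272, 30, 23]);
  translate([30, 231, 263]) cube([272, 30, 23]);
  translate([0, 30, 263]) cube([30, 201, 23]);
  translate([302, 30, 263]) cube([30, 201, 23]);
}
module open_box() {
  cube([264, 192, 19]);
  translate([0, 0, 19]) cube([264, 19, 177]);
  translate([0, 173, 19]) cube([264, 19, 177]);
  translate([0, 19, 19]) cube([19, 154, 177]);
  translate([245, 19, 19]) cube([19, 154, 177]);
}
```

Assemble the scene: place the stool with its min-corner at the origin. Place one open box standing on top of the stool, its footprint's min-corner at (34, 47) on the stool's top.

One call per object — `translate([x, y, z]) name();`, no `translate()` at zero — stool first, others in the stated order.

stool();
translate([34, 47, 380]) open_box();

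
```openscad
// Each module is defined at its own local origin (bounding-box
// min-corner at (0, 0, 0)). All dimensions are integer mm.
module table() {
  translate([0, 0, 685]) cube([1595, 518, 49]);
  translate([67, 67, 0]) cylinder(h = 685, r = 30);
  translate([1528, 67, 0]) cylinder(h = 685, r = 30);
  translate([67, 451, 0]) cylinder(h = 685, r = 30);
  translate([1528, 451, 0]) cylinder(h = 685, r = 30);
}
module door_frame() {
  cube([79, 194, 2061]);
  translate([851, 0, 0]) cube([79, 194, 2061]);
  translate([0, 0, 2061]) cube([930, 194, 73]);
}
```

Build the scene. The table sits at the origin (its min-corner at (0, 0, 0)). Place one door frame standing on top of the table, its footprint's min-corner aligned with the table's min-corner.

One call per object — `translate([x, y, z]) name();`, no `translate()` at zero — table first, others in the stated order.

table();
translate([0, 0, 734]) door_frame();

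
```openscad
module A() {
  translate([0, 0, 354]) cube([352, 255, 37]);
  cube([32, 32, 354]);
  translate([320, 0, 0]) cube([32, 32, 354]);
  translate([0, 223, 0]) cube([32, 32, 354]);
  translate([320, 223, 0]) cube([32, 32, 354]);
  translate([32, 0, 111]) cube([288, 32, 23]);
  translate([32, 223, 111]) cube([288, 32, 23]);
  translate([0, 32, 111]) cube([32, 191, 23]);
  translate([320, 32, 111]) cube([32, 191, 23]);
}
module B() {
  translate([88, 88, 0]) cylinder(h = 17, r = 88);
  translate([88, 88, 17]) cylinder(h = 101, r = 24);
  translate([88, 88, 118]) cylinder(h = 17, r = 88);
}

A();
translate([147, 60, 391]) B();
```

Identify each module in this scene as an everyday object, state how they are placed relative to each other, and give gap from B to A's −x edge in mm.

The spool's min-x is at 147; the stool's min-x is 0; gap = 147 mm.

A is a stool. B is a spool. The spool is on top of the stool. The gap from the spool to the stool's −x edge is 147 mm.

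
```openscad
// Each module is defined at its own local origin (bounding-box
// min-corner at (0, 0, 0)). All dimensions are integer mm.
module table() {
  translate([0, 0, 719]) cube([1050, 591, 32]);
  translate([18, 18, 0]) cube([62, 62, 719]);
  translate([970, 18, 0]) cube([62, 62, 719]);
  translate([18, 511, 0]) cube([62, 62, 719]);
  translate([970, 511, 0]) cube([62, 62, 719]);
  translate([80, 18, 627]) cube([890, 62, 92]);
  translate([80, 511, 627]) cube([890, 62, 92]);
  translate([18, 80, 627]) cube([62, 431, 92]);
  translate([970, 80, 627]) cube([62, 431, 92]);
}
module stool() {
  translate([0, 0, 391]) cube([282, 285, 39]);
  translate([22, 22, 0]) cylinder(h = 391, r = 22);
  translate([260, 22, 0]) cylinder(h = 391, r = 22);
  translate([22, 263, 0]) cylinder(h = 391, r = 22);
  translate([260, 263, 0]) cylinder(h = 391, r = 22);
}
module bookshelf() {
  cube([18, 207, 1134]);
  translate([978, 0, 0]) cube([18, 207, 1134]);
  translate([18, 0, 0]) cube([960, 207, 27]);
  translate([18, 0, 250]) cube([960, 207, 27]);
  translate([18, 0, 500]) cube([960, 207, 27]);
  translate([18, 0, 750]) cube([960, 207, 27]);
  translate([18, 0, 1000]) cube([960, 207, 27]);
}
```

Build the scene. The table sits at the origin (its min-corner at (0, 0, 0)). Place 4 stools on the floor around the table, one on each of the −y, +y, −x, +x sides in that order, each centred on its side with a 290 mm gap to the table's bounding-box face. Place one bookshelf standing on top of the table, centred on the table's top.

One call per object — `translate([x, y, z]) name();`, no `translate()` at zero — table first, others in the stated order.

table();
translate([384, -575, 0]) stool();
translate([384, 881, 0]) stool();
translate([-572, 153, 0]) stool();
translate([1340, 153, 0]) stool();
translate([27, 192, 751]) bookshelf();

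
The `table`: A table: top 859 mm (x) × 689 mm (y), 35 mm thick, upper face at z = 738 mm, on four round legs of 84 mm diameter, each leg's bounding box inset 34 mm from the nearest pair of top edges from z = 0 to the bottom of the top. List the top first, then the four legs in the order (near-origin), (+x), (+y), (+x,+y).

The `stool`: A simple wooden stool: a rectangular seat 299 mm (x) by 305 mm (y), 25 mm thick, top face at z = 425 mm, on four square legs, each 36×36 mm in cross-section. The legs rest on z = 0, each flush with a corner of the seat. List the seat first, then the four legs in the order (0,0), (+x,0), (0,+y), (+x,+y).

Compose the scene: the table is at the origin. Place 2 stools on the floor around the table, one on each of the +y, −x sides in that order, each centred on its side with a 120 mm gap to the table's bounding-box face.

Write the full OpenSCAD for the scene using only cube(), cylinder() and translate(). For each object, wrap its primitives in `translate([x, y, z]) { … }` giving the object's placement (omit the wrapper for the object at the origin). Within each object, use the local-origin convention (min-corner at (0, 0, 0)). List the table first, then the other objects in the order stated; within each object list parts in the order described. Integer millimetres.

translate([0, 0, 703]) cube([859, 689, 35]);
translate([76, 76, 0]) cylinder(h = 703, r = 42);
translate([783, 76, 0]) cylinder(h = 703, r = 42);
translate([76, 613, 0]) cylinder(h = 703, r = 42);
translate([783, 613, 0]) cylinder(h = 703, r = 42);
translate([280, 809, 0]) {
  translate([0, 0, 400]) cube([299, 305, 25]);
  cube([36, 36, 400]);
  translate([263, 0, 0]) cube([36, 36, 400]);
  translate([0, 269, 0]) cube([36, 36, 400]);
  translate([263, 269, 0]) cube([36, 36, 400]);
}
translate([-419, 192, 0]) {
  translate([0, 0, 400]) cube([299, 305, 25]);
  cube([36, 36, 400]);
  translate([263, 0, 0]) cube([36, 36, 400]);
  translate([0, 269, 0]) cube([36, 36, 400]);
  translate([263, 269, 0]) cube([36, 36, 400]);
}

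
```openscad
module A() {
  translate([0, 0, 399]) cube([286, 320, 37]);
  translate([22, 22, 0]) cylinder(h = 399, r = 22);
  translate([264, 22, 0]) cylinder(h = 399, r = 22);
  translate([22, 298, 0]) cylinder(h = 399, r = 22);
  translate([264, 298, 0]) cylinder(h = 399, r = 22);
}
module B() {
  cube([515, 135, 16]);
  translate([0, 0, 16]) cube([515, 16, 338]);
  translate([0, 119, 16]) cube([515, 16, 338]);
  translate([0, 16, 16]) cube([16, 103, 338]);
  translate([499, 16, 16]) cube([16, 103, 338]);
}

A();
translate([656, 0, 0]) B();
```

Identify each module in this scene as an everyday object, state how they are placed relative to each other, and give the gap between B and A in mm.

The open box's nearest face is 370 mm from the stool's +x face.

A is a stool. B is an open box. The open box is on the floor beside the stool on its +x side. The gap between the open box and the stool is 370 mm.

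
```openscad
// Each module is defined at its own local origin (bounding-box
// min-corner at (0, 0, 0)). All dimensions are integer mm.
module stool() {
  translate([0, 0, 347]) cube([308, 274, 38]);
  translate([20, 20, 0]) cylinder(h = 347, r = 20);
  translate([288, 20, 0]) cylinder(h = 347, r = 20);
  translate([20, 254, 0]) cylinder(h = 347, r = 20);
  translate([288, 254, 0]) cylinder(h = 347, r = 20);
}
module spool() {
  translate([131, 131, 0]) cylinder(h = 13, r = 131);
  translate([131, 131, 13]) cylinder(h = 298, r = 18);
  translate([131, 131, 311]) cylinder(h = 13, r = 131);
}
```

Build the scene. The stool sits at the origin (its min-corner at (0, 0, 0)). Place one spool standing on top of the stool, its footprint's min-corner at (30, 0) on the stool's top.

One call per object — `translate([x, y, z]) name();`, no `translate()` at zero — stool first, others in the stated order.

stool();
translate([30, 0, 385]) spool();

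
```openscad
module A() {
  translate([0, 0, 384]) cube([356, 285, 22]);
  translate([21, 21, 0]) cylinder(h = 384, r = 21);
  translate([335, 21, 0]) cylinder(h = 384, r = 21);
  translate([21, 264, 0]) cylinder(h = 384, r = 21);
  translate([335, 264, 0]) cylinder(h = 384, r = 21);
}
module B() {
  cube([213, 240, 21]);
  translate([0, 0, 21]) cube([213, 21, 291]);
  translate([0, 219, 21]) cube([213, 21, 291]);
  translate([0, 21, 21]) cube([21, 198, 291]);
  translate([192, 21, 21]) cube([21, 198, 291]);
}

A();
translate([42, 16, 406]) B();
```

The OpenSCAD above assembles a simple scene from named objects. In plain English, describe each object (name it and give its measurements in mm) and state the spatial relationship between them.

A is a four-legged stool. The seat is a 356×285×22 mm slab whose top surface is at z = 406 mm; four round legs, each 42 mm in diameter, run from the floor (z = 0) to the underside of the seat, each leg's axis is inset half a diameter from the nearest pair of seat edges (so the leg's bounding box is flush with the corner).

B is an open-topped rectangular box: outside dimensions 213×240×312 mm, with a uniform wall and base thickness of 21 mm. The base is a full 213×240 slab on the floor; four walls sit on top of the base. The front and back walls (the −y and +y sides) span the full width; the two side walls fit between them.

The open box is on top of the stool.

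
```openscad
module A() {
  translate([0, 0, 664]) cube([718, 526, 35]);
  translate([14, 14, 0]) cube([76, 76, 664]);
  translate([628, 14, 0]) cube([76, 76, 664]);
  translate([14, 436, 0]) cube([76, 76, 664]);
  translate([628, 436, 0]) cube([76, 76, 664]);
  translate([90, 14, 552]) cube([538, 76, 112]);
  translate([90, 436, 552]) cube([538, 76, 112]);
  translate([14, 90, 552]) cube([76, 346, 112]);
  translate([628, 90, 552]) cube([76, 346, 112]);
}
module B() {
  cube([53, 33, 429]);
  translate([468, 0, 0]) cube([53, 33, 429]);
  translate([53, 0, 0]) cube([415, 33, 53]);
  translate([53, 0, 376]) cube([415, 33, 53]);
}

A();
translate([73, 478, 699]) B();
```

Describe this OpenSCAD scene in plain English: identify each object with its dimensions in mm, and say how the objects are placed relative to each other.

A is a rectangular dining table. The top is 718×526×35 mm with its upper surface at z = 699 mm. It stands on four 76×76 mm square legs, each inset 14 mm from the nearest pair of top edges, running from the floor to the underside of the top. Four apron rails, 76 mm thick and 112 mm tall, run between adjacent legs with their top edges flush with the underside of the top and their outer faces flush with the legs' outer faces.

B is a picture frame with a 415×323 mm rectangular opening (x by z) and a uniform 53 mm border on every side. Frame depth is 33 mm along y. It is built from two vertical stiles running the full outside height and two horizontal rails spanning the gap between the stiles.

The picture frame is on top of the table.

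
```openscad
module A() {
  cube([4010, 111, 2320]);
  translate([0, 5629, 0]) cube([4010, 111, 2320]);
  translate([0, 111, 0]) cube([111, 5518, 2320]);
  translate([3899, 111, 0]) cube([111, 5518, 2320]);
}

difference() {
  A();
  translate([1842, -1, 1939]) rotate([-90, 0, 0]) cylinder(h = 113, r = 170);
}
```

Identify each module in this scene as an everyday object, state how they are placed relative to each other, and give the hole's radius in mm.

The subtracted cylinder has r = 170 mm.

A is a house frame. The house frame has a circular hole through its front wall. The hole's radius is 170 mm.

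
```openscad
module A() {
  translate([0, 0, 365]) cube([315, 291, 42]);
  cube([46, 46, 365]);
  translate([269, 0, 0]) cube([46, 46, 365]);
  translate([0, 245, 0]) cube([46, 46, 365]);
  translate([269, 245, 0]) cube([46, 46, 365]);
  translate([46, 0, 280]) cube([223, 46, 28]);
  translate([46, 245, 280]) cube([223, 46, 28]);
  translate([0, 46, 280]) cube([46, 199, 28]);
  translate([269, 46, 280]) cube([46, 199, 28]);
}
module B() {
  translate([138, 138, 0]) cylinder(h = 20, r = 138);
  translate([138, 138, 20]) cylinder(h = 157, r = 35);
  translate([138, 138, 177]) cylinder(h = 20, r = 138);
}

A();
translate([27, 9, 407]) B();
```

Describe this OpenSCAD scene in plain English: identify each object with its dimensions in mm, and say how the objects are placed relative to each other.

A is a simple wooden stool: a rectangular seat 315 mm (x) by 291 mm (y), 42 mm thick, top face at z = 407 mm, on four square legs, each 46×46 mm in cross-section. The legs rest on z = 0, each flush with a corner of the seat. Four stretchers, 46 mm wide and 28 mm tall, connect adjacent legs with their undersides at z = 280 mm, each running between the inner faces of the legs it joins and aligned with the legs' outer faces on the other axis.

B is a spool: two coaxial disc flanges of radius 138 mm and thickness 20 mm, joined by a core cylinder of radius 35 mm and height 157 mm. The lower flange rests on z = 0 and the three cylinders share a vertical axis.

The spool is on top of the stool.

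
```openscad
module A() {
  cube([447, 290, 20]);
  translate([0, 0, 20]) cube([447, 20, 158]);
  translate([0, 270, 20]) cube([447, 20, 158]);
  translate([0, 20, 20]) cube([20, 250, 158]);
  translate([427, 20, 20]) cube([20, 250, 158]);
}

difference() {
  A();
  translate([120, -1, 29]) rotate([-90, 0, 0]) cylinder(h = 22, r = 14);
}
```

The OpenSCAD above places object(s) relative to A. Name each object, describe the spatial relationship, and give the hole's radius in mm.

A is an open box. The open box has a circular hole through its front wall. The hole's radius is 14 mm.

The subtracted cylinder has r = 14 mm.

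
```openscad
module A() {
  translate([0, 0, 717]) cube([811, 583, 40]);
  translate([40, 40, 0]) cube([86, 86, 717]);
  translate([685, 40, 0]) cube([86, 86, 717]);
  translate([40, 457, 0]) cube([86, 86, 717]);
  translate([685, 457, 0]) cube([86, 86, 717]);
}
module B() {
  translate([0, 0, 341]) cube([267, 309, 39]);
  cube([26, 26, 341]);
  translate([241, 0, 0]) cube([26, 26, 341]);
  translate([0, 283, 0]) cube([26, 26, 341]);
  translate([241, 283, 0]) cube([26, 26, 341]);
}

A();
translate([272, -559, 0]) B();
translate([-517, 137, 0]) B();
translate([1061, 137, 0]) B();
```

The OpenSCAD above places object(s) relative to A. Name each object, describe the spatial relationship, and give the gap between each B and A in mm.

A is a table. B is a stool. Three stools sit around the table at the −y, −x, +x sides. The gap between each stool and the table is 250 mm.

Each stool's nearest face is 250 mm from the table's bounding box.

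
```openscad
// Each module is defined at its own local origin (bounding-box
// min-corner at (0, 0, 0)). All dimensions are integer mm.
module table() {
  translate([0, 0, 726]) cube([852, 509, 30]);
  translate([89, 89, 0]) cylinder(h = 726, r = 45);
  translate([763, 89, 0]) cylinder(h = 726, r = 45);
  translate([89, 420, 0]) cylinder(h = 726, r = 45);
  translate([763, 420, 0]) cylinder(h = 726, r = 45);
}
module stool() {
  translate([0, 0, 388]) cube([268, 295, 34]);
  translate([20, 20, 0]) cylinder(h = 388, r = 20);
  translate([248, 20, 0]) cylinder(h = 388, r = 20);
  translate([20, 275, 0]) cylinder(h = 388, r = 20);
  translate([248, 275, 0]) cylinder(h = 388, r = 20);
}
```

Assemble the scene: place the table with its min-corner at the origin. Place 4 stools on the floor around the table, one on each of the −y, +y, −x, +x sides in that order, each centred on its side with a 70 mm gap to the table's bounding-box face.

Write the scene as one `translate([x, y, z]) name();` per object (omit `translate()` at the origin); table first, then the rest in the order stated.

table();
translate([292, -365, 0]) stool();
translate([292, 579, 0]) stool();
translate([-338, 107, 0]) stool();
translate([922, 107, 0]) stool();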